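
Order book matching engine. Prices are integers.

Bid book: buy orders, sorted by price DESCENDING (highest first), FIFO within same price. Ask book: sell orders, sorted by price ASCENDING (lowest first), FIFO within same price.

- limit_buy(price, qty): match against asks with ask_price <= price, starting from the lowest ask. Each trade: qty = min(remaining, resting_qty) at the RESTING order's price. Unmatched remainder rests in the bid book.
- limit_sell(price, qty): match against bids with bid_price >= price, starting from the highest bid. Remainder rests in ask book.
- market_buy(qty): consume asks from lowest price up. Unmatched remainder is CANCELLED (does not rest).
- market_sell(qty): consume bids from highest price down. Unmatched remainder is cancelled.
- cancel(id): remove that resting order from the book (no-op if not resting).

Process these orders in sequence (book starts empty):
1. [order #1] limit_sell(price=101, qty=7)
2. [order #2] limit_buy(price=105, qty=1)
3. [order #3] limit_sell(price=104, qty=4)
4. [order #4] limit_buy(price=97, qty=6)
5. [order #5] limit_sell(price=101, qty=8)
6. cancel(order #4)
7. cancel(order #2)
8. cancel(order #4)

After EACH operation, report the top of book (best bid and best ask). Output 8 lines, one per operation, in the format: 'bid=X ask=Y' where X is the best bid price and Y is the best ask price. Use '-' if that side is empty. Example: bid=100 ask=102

After op 1 [order #1] limit_sell(price=101, qty=7): fills=none; bids=[-] asks=[#1:7@101]
After op 2 [order #2] limit_buy(price=105, qty=1): fills=#2x#1:1@101; bids=[-] asks=[#1:6@101]
After op 3 [order #3] limit_sell(price=104, qty=4): fills=none; bids=[-] asks=[#1:6@101 #3:4@104]
After op 4 [order #4] limit_buy(price=97, qty=6): fills=none; bids=[#4:6@97] asks=[#1:6@101 #3:4@104]
After op 5 [order #5] limit_sell(price=101, qty=8): fills=none; bids=[#4:6@97] asks=[#1:6@101 #5:8@101 #3:4@104]
After op 6 cancel(order #4): fills=none; bids=[-] asks=[#1:6@101 #5:8@101 #3:4@104]
After op 7 cancel(order #2): fills=none; bids=[-] asks=[#1:6@101 #5:8@101 #3:4@104]
After op 8 cancel(order #4): fills=none; bids=[-] asks=[#1:6@101 #5:8@101 #3:4@104]

Answer: bid=- ask=101
bid=- ask=101
bid=- ask=101
bid=97 ask=101
bid=97 ask=101
bid=- ask=101
bid=- ask=101
bid=- ask=101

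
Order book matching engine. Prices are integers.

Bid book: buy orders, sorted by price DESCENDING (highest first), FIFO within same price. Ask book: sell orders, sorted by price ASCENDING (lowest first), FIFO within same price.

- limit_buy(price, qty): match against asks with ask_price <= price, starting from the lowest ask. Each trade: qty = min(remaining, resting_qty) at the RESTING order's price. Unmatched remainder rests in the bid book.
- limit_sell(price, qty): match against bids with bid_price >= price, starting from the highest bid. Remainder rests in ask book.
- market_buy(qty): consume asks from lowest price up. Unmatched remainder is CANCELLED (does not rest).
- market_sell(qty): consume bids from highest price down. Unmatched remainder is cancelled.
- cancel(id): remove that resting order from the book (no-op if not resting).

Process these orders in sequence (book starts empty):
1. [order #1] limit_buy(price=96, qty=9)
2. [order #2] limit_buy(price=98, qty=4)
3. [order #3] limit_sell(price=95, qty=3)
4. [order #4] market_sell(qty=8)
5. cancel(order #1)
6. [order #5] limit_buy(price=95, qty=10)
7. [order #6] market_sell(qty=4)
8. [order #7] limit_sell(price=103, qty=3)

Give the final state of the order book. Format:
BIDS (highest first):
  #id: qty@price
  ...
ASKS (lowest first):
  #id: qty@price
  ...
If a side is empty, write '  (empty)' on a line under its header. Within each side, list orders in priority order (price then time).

After op 1 [order #1] limit_buy(price=96, qty=9): fills=none; bids=[#1:9@96] asks=[-]
After op 2 [order #2] limit_buy(price=98, qty=4): fills=none; bids=[#2:4@98 #1:9@96] asks=[-]
After op 3 [order #3] limit_sell(price=95, qty=3): fills=#2x#3:3@98; bids=[#2:1@98 #1:9@96] asks=[-]
After op 4 [order #4] market_sell(qty=8): fills=#2x#4:1@98 #1x#4:7@96; bids=[#1:2@96] asks=[-]
After op 5 cancel(order #1): fills=none; bids=[-] asks=[-]
After op 6 [order #5] limit_buy(price=95, qty=10): fills=none; bids=[#5:10@95] asks=[-]
After op 7 [order #6] market_sell(qty=4): fills=#5x#6:4@95; bids=[#5:6@95] asks=[-]
After op 8 [order #7] limit_sell(price=103, qty=3): fills=none; bids=[#5:6@95] asks=[#7:3@103]

Answer: BIDS (highest first):
  #5: 6@95
ASKS (lowest first):
  #7: 3@103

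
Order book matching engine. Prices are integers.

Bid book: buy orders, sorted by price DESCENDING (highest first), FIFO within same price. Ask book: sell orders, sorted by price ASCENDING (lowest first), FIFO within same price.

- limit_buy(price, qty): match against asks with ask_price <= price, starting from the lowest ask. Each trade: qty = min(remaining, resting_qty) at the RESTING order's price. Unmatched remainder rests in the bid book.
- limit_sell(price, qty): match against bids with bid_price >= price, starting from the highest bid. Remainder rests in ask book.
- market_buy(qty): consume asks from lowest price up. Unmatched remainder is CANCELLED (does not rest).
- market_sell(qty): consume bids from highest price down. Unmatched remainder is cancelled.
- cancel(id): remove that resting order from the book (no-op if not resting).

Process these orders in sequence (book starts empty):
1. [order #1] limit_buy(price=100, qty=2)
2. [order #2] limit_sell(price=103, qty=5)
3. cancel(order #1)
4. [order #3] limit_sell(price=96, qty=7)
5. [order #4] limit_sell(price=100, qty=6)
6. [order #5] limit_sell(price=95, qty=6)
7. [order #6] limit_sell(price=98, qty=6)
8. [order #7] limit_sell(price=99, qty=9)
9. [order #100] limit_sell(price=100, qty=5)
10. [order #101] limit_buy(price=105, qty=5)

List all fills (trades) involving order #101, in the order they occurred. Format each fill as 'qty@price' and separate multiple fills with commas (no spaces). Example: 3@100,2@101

Answer: 5@95

Derivation:
After op 1 [order #1] limit_buy(price=100, qty=2): fills=none; bids=[#1:2@100] asks=[-]
After op 2 [order #2] limit_sell(price=103, qty=5): fills=none; bids=[#1:2@100] asks=[#2:5@103]
After op 3 cancel(order #1): fills=none; bids=[-] asks=[#2:5@103]
After op 4 [order #3] limit_sell(price=96, qty=7): fills=none; bids=[-] asks=[#3:7@96 #2:5@103]
After op 5 [order #4] limit_sell(price=100, qty=6): fills=none; bids=[-] asks=[#3:7@96 #4:6@100 #2:5@103]
After op 6 [order #5] limit_sell(price=95, qty=6): fills=none; bids=[-] asks=[#5:6@95 #3:7@96 #4:6@100 #2:5@103]
After op 7 [order #6] limit_sell(price=98, qty=6): fills=none; bids=[-] asks=[#5:6@95 #3:7@96 #6:6@98 #4:6@100 #2:5@103]
After op 8 [order #7] limit_sell(price=99, qty=9): fills=none; bids=[-] asks=[#5:6@95 #3:7@96 #6:6@98 #7:9@99 #4:6@100 #2:5@103]
After op 9 [order #100] limit_sell(price=100, qty=5): fills=none; bids=[-] asks=[#5:6@95 #3:7@96 #6:6@98 #7:9@99 #4:6@100 #100:5@100 #2:5@103]
After op 10 [order #101] limit_buy(price=105, qty=5): fills=#101x#5:5@95; bids=[-] asks=[#5:1@95 #3:7@96 #6:6@98 #7:9@99 #4:6@100 #100:5@100 #2:5@103]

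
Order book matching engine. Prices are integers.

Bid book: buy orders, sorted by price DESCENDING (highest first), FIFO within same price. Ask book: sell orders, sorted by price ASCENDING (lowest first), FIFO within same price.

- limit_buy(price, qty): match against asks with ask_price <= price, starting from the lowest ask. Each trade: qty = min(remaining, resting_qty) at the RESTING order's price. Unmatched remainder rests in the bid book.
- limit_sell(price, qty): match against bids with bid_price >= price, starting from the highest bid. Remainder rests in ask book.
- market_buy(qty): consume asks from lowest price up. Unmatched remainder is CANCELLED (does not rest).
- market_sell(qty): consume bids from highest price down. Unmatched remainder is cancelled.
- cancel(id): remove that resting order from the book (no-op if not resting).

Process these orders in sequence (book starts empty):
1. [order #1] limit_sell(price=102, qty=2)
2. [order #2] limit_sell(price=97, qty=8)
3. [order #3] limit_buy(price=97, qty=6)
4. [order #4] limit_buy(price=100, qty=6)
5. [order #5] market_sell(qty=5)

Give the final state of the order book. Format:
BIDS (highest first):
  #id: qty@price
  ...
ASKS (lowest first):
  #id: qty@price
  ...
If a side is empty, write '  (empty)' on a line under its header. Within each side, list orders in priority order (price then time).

After op 1 [order #1] limit_sell(price=102, qty=2): fills=none; bids=[-] asks=[#1:2@102]
After op 2 [order #2] limit_sell(price=97, qty=8): fills=none; bids=[-] asks=[#2:8@97 #1:2@102]
After op 3 [order #3] limit_buy(price=97, qty=6): fills=#3x#2:6@97; bids=[-] asks=[#2:2@97 #1:2@102]
After op 4 [order #4] limit_buy(price=100, qty=6): fills=#4x#2:2@97; bids=[#4:4@100] asks=[#1:2@102]
After op 5 [order #5] market_sell(qty=5): fills=#4x#5:4@100; bids=[-] asks=[#1:2@102]

Answer: BIDS (highest first):
  (empty)
ASKS (lowest first):
  #1: 2@102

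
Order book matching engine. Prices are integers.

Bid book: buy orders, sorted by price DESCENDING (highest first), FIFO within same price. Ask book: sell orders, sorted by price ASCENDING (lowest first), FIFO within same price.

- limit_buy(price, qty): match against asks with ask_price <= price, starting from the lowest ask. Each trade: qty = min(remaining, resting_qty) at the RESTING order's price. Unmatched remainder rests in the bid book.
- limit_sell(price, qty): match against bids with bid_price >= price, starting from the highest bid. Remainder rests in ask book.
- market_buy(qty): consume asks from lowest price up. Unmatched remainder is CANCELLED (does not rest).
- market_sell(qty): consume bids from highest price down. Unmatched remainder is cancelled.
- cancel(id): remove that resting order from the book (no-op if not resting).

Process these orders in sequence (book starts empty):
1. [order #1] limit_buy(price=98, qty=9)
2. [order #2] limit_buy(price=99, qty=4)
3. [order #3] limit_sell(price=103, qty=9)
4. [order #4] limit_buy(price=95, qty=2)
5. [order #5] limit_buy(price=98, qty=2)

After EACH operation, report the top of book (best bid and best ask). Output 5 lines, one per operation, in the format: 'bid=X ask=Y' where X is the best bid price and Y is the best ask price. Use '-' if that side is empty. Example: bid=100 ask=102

Answer: bid=98 ask=-
bid=99 ask=-
bid=99 ask=103
bid=99 ask=103
bid=99 ask=103

Derivation:
After op 1 [order #1] limit_buy(price=98, qty=9): fills=none; bids=[#1:9@98] asks=[-]
After op 2 [order #2] limit_buy(price=99, qty=4): fills=none; bids=[#2:4@99 #1:9@98] asks=[-]
After op 3 [order #3] limit_sell(price=103, qty=9): fills=none; bids=[#2:4@99 #1:9@98] asks=[#3:9@103]
After op 4 [order #4] limit_buy(price=95, qty=2): fills=none; bids=[#2:4@99 #1:9@98 #4:2@95] asks=[#3:9@103]
After op 5 [order #5] limit_buy(price=98, qty=2): fills=none; bids=[#2:4@99 #1:9@98 #5:2@98 #4:2@95] asks=[#3:9@103]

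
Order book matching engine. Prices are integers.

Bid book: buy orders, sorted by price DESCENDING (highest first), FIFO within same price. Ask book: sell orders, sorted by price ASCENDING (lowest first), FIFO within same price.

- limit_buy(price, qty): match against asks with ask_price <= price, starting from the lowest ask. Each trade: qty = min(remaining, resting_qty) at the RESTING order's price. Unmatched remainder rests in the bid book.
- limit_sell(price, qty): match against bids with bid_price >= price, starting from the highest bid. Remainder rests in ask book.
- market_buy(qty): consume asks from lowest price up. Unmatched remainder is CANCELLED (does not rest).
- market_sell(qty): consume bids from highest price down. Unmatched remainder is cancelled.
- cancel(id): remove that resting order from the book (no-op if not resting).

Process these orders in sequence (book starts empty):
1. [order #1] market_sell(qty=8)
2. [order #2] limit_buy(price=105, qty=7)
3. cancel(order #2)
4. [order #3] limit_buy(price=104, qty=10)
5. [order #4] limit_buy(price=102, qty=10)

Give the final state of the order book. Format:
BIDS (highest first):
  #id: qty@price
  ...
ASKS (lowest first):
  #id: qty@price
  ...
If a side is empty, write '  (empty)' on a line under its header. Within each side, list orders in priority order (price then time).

After op 1 [order #1] market_sell(qty=8): fills=none; bids=[-] asks=[-]
After op 2 [order #2] limit_buy(price=105, qty=7): fills=none; bids=[#2:7@105] asks=[-]
After op 3 cancel(order #2): fills=none; bids=[-] asks=[-]
After op 4 [order #3] limit_buy(price=104, qty=10): fills=none; bids=[#3:10@104] asks=[-]
After op 5 [order #4] limit_buy(price=102, qty=10): fills=none; bids=[#3:10@104 #4:10@102] asks=[-]

Answer: BIDS (highest first):
  #3: 10@104
  #4: 10@102
ASKS (lowest first):
  (empty)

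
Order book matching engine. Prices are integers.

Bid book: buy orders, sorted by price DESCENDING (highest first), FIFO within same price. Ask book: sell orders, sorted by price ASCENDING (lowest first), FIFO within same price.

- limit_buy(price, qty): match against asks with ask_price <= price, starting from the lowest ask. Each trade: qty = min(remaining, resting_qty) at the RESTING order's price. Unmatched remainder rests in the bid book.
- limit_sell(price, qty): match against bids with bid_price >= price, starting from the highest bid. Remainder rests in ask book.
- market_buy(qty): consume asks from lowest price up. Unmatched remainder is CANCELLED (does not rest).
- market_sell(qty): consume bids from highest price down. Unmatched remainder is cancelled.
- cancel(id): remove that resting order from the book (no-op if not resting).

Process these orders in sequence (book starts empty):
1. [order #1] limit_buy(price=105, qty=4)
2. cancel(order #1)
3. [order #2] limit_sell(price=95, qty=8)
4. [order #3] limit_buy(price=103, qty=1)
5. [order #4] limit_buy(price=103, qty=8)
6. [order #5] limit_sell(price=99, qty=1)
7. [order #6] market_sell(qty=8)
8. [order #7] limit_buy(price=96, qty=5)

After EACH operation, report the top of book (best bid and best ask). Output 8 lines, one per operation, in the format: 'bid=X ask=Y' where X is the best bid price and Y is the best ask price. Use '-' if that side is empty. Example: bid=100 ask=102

Answer: bid=105 ask=-
bid=- ask=-
bid=- ask=95
bid=- ask=95
bid=103 ask=-
bid=- ask=-
bid=- ask=-
bid=96 ask=-

Derivation:
After op 1 [order #1] limit_buy(price=105, qty=4): fills=none; bids=[#1:4@105] asks=[-]
After op 2 cancel(order #1): fills=none; bids=[-] asks=[-]
After op 3 [order #2] limit_sell(price=95, qty=8): fills=none; bids=[-] asks=[#2:8@95]
After op 4 [order #3] limit_buy(price=103, qty=1): fills=#3x#2:1@95; bids=[-] asks=[#2:7@95]
After op 5 [order #4] limit_buy(price=103, qty=8): fills=#4x#2:7@95; bids=[#4:1@103] asks=[-]
After op 6 [order #5] limit_sell(price=99, qty=1): fills=#4x#5:1@103; bids=[-] asks=[-]
After op 7 [order #6] market_sell(qty=8): fills=none; bids=[-] asks=[-]
After op 8 [order #7] limit_buy(price=96, qty=5): fills=none; bids=[#7:5@96] asks=[-]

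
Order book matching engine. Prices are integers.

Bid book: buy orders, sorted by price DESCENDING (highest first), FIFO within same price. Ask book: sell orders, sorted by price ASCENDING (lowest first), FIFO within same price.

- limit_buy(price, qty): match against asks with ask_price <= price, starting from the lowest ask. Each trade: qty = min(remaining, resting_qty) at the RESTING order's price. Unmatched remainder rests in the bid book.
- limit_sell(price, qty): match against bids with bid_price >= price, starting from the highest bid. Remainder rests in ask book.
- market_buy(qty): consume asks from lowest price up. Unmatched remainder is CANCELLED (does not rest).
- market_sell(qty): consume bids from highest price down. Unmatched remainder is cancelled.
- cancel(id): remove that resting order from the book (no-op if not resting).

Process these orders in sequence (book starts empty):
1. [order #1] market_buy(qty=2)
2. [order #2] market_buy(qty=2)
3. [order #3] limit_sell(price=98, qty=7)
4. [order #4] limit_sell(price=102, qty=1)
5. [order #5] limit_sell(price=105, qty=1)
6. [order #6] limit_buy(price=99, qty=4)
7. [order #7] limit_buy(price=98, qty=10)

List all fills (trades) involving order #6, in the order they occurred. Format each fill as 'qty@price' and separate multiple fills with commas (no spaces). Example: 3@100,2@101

After op 1 [order #1] market_buy(qty=2): fills=none; bids=[-] asks=[-]
After op 2 [order #2] market_buy(qty=2): fills=none; bids=[-] asks=[-]
After op 3 [order #3] limit_sell(price=98, qty=7): fills=none; bids=[-] asks=[#3:7@98]
After op 4 [order #4] limit_sell(price=102, qty=1): fills=none; bids=[-] asks=[#3:7@98 #4:1@102]
After op 5 [order #5] limit_sell(price=105, qty=1): fills=none; bids=[-] asks=[#3:7@98 #4:1@102 #5:1@105]
After op 6 [order #6] limit_buy(price=99, qty=4): fills=#6x#3:4@98; bids=[-] asks=[#3:3@98 #4:1@102 #5:1@105]
After op 7 [order #7] limit_buy(price=98, qty=10): fills=#7x#3:3@98; bids=[#7:7@98] asks=[#4:1@102 #5:1@105]

Answer: 4@98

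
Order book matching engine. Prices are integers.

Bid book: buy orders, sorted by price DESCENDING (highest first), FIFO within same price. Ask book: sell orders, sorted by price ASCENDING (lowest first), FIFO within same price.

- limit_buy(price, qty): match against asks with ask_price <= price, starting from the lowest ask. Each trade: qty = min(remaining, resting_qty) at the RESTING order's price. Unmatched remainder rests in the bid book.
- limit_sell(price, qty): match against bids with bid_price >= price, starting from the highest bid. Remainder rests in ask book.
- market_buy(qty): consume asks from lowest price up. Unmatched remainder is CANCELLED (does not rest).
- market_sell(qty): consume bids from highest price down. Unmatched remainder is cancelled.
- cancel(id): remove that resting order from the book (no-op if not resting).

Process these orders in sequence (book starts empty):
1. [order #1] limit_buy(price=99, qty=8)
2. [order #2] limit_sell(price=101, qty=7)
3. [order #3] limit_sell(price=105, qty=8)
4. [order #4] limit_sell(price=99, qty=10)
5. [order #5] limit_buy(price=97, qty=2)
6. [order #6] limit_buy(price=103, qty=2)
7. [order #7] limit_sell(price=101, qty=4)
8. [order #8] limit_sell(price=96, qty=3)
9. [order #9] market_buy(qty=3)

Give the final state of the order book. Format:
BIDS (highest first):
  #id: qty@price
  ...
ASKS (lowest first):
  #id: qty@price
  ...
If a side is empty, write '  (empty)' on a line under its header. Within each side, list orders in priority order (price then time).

After op 1 [order #1] limit_buy(price=99, qty=8): fills=none; bids=[#1:8@99] asks=[-]
After op 2 [order #2] limit_sell(price=101, qty=7): fills=none; bids=[#1:8@99] asks=[#2:7@101]
After op 3 [order #3] limit_sell(price=105, qty=8): fills=none; bids=[#1:8@99] asks=[#2:7@101 #3:8@105]
After op 4 [order #4] limit_sell(price=99, qty=10): fills=#1x#4:8@99; bids=[-] asks=[#4:2@99 #2:7@101 #3:8@105]
After op 5 [order #5] limit_buy(price=97, qty=2): fills=none; bids=[#5:2@97] asks=[#4:2@99 #2:7@101 #3:8@105]
After op 6 [order #6] limit_buy(price=103, qty=2): fills=#6x#4:2@99; bids=[#5:2@97] asks=[#2:7@101 #3:8@105]
After op 7 [order #7] limit_sell(price=101, qty=4): fills=none; bids=[#5:2@97] asks=[#2:7@101 #7:4@101 #3:8@105]
After op 8 [order #8] limit_sell(price=96, qty=3): fills=#5x#8:2@97; bids=[-] asks=[#8:1@96 #2:7@101 #7:4@101 #3:8@105]
After op 9 [order #9] market_buy(qty=3): fills=#9x#8:1@96 #9x#2:2@101; bids=[-] asks=[#2:5@101 #7:4@101 #3:8@105]

Answer: BIDS (highest first):
  (empty)
ASKS (lowest first):
  #2: 5@101
  #7: 4@101
  #3: 8@105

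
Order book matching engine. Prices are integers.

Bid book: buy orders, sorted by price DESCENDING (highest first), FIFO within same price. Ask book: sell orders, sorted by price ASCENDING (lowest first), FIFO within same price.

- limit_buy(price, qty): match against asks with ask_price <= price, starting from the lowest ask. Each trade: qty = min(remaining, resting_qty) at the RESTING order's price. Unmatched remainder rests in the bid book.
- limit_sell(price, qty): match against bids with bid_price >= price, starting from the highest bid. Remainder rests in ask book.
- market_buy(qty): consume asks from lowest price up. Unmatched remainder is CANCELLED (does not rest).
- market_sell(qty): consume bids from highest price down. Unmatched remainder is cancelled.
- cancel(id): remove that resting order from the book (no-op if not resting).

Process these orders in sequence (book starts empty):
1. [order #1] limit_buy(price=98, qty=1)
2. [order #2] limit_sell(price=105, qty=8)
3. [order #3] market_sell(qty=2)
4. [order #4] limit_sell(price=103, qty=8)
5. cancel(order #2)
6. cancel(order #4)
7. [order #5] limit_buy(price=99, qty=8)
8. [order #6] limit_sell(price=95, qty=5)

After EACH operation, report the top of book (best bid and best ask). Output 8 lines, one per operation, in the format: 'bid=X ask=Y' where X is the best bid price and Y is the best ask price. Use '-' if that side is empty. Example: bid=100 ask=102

Answer: bid=98 ask=-
bid=98 ask=105
bid=- ask=105
bid=- ask=103
bid=- ask=103
bid=- ask=-
bid=99 ask=-
bid=99 ask=-

Derivation:
After op 1 [order #1] limit_buy(price=98, qty=1): fills=none; bids=[#1:1@98] asks=[-]
After op 2 [order #2] limit_sell(price=105, qty=8): fills=none; bids=[#1:1@98] asks=[#2:8@105]
After op 3 [order #3] market_sell(qty=2): fills=#1x#3:1@98; bids=[-] asks=[#2:8@105]
After op 4 [order #4] limit_sell(price=103, qty=8): fills=none; bids=[-] asks=[#4:8@103 #2:8@105]
After op 5 cancel(order #2): fills=none; bids=[-] asks=[#4:8@103]
After op 6 cancel(order #4): fills=none; bids=[-] asks=[-]
After op 7 [order #5] limit_buy(price=99, qty=8): fills=none; bids=[#5:8@99] asks=[-]
After op 8 [order #6] limit_sell(price=95, qty=5): fills=#5x#6:5@99; bids=[#5:3@99] asks=[-]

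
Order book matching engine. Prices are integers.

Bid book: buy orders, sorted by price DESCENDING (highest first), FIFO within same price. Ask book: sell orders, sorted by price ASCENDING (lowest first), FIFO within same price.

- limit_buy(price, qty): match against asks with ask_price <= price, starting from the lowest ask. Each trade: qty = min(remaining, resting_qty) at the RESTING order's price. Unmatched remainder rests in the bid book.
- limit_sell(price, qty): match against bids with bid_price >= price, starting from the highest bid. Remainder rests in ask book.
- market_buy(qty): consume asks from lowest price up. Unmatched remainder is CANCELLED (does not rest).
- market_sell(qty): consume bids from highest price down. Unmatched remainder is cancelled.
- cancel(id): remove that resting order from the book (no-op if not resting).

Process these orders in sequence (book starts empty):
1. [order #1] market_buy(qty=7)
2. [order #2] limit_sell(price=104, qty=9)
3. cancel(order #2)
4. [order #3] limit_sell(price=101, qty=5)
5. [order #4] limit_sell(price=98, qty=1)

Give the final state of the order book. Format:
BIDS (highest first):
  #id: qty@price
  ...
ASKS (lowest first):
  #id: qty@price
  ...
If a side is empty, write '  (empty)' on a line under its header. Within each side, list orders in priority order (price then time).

After op 1 [order #1] market_buy(qty=7): fills=none; bids=[-] asks=[-]
After op 2 [order #2] limit_sell(price=104, qty=9): fills=none; bids=[-] asks=[#2:9@104]
After op 3 cancel(order #2): fills=none; bids=[-] asks=[-]
After op 4 [order #3] limit_sell(price=101, qty=5): fills=none; bids=[-] asks=[#3:5@101]
After op 5 [order #4] limit_sell(price=98, qty=1): fills=none; bids=[-] asks=[#4:1@98 #3:5@101]

Answer: BIDS (highest first):
  (empty)
ASKS (lowest first):
  #4: 1@98
  #3: 5@101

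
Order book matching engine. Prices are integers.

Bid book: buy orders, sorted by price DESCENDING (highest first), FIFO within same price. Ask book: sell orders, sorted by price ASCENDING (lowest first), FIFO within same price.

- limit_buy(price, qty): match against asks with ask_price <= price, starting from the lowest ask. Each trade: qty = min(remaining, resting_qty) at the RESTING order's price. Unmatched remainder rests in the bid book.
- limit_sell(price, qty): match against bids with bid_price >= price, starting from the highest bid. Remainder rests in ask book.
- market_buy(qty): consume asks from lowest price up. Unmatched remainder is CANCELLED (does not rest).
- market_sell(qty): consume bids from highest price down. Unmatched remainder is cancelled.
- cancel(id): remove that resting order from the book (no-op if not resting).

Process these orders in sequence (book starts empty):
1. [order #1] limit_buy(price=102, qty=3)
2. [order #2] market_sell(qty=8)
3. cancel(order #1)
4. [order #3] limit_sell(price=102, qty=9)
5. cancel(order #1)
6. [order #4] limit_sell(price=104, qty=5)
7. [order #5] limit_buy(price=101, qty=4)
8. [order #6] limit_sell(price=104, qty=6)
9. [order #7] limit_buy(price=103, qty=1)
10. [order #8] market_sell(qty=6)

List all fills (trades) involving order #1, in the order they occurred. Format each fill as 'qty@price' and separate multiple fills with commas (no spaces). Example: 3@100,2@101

Answer: 3@102

Derivation:
After op 1 [order #1] limit_buy(price=102, qty=3): fills=none; bids=[#1:3@102] asks=[-]
After op 2 [order #2] market_sell(qty=8): fills=#1x#2:3@102; bids=[-] asks=[-]
After op 3 cancel(order #1): fills=none; bids=[-] asks=[-]
After op 4 [order #3] limit_sell(price=102, qty=9): fills=none; bids=[-] asks=[#3:9@102]
After op 5 cancel(order #1): fills=none; bids=[-] asks=[#3:9@102]
After op 6 [order #4] limit_sell(price=104, qty=5): fills=none; bids=[-] asks=[#3:9@102 #4:5@104]
After op 7 [order #5] limit_buy(price=101, qty=4): fills=none; bids=[#5:4@101] asks=[#3:9@102 #4:5@104]
After op 8 [order #6] limit_sell(price=104, qty=6): fills=none; bids=[#5:4@101] asks=[#3:9@102 #4:5@104 #6:6@104]
After op 9 [order #7] limit_buy(price=103, qty=1): fills=#7x#3:1@102; bids=[#5:4@101] asks=[#3:8@102 #4:5@104 #6:6@104]
After op 10 [order #8] market_sell(qty=6): fills=#5x#8:4@101; bids=[-] asks=[#3:8@102 #4:5@104 #6:6@104]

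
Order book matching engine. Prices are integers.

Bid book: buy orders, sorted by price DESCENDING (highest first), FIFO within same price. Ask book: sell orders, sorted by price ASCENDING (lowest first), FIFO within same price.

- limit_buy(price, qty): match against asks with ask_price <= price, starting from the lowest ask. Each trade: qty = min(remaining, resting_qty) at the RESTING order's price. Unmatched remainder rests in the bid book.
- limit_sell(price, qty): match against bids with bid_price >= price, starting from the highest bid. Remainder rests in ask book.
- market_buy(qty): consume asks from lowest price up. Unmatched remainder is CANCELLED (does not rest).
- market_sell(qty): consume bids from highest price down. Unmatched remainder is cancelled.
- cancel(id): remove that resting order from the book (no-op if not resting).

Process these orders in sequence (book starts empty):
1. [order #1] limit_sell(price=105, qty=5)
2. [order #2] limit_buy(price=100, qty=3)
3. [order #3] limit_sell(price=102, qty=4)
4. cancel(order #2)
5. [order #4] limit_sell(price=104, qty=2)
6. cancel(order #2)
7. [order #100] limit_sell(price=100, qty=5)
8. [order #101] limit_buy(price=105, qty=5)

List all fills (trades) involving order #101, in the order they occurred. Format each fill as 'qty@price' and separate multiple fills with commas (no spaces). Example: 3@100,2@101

Answer: 5@100

Derivation:
After op 1 [order #1] limit_sell(price=105, qty=5): fills=none; bids=[-] asks=[#1:5@105]
After op 2 [order #2] limit_buy(price=100, qty=3): fills=none; bids=[#2:3@100] asks=[#1:5@105]
After op 3 [order #3] limit_sell(price=102, qty=4): fills=none; bids=[#2:3@100] asks=[#3:4@102 #1:5@105]
After op 4 cancel(order #2): fills=none; bids=[-] asks=[#3:4@102 #1:5@105]
After op 5 [order #4] limit_sell(price=104, qty=2): fills=none; bids=[-] asks=[#3:4@102 #4:2@104 #1:5@105]
After op 6 cancel(order #2): fills=none; bids=[-] asks=[#3:4@102 #4:2@104 #1:5@105]
After op 7 [order #100] limit_sell(price=100, qty=5): fills=none; bids=[-] asks=[#100:5@100 #3:4@102 #4:2@104 #1:5@105]
After op 8 [order #101] limit_buy(price=105, qty=5): fills=#101x#100:5@100; bids=[-] asks=[#3:4@102 #4:2@104 #1:5@105]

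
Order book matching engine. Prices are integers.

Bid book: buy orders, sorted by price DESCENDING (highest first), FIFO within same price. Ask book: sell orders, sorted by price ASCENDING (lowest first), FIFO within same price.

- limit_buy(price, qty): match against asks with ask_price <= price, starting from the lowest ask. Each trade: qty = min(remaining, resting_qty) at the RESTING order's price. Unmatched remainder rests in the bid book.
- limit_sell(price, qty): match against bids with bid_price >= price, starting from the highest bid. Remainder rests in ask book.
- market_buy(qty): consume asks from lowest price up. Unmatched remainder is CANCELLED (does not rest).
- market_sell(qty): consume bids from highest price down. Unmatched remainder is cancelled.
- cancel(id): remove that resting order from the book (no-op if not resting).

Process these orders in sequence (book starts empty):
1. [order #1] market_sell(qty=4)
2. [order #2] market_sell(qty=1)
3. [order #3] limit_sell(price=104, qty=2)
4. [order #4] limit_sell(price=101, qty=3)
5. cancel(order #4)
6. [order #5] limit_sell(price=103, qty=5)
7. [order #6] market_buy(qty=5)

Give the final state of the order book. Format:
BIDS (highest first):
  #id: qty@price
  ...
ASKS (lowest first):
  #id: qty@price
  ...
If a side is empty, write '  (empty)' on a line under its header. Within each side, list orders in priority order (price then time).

Answer: BIDS (highest first):
  (empty)
ASKS (lowest first):
  #3: 2@104

Derivation:
After op 1 [order #1] market_sell(qty=4): fills=none; bids=[-] asks=[-]
After op 2 [order #2] market_sell(qty=1): fills=none; bids=[-] asks=[-]
After op 3 [order #3] limit_sell(price=104, qty=2): fills=none; bids=[-] asks=[#3:2@104]
After op 4 [order #4] limit_sell(price=101, qty=3): fills=none; bids=[-] asks=[#4:3@101 #3:2@104]
After op 5 cancel(order #4): fills=none; bids=[-] asks=[#3:2@104]
After op 6 [order #5] limit_sell(price=103, qty=5): fills=none; bids=[-] asks=[#5:5@103 #3:2@104]
After op 7 [order #6] market_buy(qty=5): fills=#6x#5:5@103; bids=[-] asks=[#3:2@104]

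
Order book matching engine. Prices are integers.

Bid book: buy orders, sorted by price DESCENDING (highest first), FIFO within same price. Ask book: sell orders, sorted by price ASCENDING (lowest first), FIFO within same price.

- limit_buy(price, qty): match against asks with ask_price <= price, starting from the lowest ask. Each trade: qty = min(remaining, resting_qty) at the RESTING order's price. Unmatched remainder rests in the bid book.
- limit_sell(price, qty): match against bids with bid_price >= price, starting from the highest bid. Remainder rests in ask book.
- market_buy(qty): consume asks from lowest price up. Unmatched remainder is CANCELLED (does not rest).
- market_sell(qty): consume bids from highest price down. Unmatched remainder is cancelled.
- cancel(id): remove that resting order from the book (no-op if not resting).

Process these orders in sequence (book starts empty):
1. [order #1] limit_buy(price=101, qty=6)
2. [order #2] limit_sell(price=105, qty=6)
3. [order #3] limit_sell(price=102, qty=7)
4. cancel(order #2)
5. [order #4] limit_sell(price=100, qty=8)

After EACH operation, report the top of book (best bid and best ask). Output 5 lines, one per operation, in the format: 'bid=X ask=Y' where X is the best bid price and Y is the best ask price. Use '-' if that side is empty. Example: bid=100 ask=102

After op 1 [order #1] limit_buy(price=101, qty=6): fills=none; bids=[#1:6@101] asks=[-]
After op 2 [order #2] limit_sell(price=105, qty=6): fills=none; bids=[#1:6@101] asks=[#2:6@105]
After op 3 [order #3] limit_sell(price=102, qty=7): fills=none; bids=[#1:6@101] asks=[#3:7@102 #2:6@105]
After op 4 cancel(order #2): fills=none; bids=[#1:6@101] asks=[#3:7@102]
After op 5 [order #4] limit_sell(price=100, qty=8): fills=#1x#4:6@101; bids=[-] asks=[#4:2@100 #3:7@102]

Answer: bid=101 ask=-
bid=101 ask=105
bid=101 ask=102
bid=101 ask=102
bid=- ask=100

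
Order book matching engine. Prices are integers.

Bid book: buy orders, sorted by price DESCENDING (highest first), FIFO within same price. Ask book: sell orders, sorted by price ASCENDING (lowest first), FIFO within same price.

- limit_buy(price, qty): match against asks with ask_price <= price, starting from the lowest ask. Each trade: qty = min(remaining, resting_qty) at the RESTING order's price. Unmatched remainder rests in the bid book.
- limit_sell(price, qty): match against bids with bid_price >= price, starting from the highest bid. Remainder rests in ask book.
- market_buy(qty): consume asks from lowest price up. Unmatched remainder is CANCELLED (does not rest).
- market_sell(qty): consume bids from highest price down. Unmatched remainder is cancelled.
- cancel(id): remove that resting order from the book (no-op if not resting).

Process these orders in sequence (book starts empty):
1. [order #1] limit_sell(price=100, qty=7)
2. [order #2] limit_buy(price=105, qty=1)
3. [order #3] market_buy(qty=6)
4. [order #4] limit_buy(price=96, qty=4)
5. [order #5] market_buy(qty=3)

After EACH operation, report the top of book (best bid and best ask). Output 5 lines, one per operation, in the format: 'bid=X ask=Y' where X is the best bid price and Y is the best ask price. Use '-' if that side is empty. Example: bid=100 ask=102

Answer: bid=- ask=100
bid=- ask=100
bid=- ask=-
bid=96 ask=-
bid=96 ask=-

Derivation:
After op 1 [order #1] limit_sell(price=100, qty=7): fills=none; bids=[-] asks=[#1:7@100]
After op 2 [order #2] limit_buy(price=105, qty=1): fills=#2x#1:1@100; bids=[-] asks=[#1:6@100]
After op 3 [order #3] market_buy(qty=6): fills=#3x#1:6@100; bids=[-] asks=[-]
After op 4 [order #4] limit_buy(price=96, qty=4): fills=none; bids=[#4:4@96] asks=[-]
After op 5 [order #5] market_buy(qty=3): fills=none; bids=[#4:4@96] asks=[-]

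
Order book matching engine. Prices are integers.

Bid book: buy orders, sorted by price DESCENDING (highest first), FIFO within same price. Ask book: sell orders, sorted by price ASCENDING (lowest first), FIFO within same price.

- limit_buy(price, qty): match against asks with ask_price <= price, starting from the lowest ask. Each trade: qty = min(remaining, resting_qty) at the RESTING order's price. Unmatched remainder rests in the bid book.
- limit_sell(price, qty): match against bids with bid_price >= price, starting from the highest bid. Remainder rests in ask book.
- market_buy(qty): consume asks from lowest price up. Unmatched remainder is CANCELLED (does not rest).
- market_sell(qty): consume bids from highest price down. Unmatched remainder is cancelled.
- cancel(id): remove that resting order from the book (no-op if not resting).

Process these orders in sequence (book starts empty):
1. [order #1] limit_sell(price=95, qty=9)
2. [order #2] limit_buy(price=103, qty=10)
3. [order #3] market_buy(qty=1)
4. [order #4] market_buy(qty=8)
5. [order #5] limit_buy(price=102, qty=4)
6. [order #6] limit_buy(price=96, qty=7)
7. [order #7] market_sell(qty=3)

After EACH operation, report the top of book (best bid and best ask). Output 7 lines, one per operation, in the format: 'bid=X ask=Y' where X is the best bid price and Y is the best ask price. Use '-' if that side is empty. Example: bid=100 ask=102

After op 1 [order #1] limit_sell(price=95, qty=9): fills=none; bids=[-] asks=[#1:9@95]
After op 2 [order #2] limit_buy(price=103, qty=10): fills=#2x#1:9@95; bids=[#2:1@103] asks=[-]
After op 3 [order #3] market_buy(qty=1): fills=none; bids=[#2:1@103] asks=[-]
After op 4 [order #4] market_buy(qty=8): fills=none; bids=[#2:1@103] asks=[-]
After op 5 [order #5] limit_buy(price=102, qty=4): fills=none; bids=[#2:1@103 #5:4@102] asks=[-]
After op 6 [order #6] limit_buy(price=96, qty=7): fills=none; bids=[#2:1@103 #5:4@102 #6:7@96] asks=[-]
After op 7 [order #7] market_sell(qty=3): fills=#2x#7:1@103 #5x#7:2@102; bids=[#5:2@102 #6:7@96] asks=[-]

Answer: bid=- ask=95
bid=103 ask=-
bid=103 ask=-
bid=103 ask=-
bid=103 ask=-
bid=103 ask=-
bid=102 ask=-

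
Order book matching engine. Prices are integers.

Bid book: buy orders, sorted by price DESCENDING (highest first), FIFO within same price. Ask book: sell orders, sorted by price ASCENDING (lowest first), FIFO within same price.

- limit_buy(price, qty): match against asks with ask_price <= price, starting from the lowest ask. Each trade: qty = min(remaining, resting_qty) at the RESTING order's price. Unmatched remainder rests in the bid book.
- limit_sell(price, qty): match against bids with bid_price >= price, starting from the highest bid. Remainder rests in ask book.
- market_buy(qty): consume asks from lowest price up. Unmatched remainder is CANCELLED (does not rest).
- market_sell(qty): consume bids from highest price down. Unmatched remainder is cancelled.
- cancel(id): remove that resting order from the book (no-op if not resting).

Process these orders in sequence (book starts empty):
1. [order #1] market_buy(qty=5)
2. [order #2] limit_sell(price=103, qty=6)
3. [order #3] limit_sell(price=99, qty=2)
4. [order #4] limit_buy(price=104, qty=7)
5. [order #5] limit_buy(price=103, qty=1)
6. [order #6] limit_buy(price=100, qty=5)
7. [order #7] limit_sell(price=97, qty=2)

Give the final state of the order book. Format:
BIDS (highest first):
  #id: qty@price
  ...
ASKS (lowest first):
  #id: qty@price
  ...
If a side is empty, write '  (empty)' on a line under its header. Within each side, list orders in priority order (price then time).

After op 1 [order #1] market_buy(qty=5): fills=none; bids=[-] asks=[-]
After op 2 [order #2] limit_sell(price=103, qty=6): fills=none; bids=[-] asks=[#2:6@103]
After op 3 [order #3] limit_sell(price=99, qty=2): fills=none; bids=[-] asks=[#3:2@99 #2:6@103]
After op 4 [order #4] limit_buy(price=104, qty=7): fills=#4x#3:2@99 #4x#2:5@103; bids=[-] asks=[#2:1@103]
After op 5 [order #5] limit_buy(price=103, qty=1): fills=#5x#2:1@103; bids=[-] asks=[-]
After op 6 [order #6] limit_buy(price=100, qty=5): fills=none; bids=[#6:5@100] asks=[-]
After op 7 [order #7] limit_sell(price=97, qty=2): fills=#6x#7:2@100; bids=[#6:3@100] asks=[-]

Answer: BIDS (highest first):
  #6: 3@100
ASKS (lowest first):
  (empty)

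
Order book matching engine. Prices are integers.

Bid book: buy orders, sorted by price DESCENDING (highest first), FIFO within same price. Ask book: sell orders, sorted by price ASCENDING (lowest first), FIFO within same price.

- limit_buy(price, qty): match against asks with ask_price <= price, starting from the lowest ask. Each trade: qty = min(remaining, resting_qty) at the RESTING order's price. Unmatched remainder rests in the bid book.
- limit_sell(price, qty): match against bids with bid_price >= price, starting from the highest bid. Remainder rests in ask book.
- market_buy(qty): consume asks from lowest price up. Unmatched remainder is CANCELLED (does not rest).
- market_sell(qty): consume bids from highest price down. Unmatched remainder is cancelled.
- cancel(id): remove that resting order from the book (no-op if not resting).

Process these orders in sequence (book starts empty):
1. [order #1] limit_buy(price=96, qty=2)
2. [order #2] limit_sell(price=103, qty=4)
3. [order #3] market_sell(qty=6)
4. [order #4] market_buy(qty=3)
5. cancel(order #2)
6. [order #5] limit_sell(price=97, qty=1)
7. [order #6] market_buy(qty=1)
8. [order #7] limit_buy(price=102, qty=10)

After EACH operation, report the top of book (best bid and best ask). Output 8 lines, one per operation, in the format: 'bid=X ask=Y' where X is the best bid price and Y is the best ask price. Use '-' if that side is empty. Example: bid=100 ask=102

After op 1 [order #1] limit_buy(price=96, qty=2): fills=none; bids=[#1:2@96] asks=[-]
After op 2 [order #2] limit_sell(price=103, qty=4): fills=none; bids=[#1:2@96] asks=[#2:4@103]
After op 3 [order #3] market_sell(qty=6): fills=#1x#3:2@96; bids=[-] asks=[#2:4@103]
After op 4 [order #4] market_buy(qty=3): fills=#4x#2:3@103; bids=[-] asks=[#2:1@103]
After op 5 cancel(order #2): fills=none; bids=[-] asks=[-]
After op 6 [order #5] limit_sell(price=97, qty=1): fills=none; bids=[-] asks=[#5:1@97]
After op 7 [order #6] market_buy(qty=1): fills=#6x#5:1@97; bids=[-] asks=[-]
After op 8 [order #7] limit_buy(price=102, qty=10): fills=none; bids=[#7:10@102] asks=[-]

Answer: bid=96 ask=-
bid=96 ask=103
bid=- ask=103
bid=- ask=103
bid=- ask=-
bid=- ask=97
bid=- ask=-
bid=102 ask=-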